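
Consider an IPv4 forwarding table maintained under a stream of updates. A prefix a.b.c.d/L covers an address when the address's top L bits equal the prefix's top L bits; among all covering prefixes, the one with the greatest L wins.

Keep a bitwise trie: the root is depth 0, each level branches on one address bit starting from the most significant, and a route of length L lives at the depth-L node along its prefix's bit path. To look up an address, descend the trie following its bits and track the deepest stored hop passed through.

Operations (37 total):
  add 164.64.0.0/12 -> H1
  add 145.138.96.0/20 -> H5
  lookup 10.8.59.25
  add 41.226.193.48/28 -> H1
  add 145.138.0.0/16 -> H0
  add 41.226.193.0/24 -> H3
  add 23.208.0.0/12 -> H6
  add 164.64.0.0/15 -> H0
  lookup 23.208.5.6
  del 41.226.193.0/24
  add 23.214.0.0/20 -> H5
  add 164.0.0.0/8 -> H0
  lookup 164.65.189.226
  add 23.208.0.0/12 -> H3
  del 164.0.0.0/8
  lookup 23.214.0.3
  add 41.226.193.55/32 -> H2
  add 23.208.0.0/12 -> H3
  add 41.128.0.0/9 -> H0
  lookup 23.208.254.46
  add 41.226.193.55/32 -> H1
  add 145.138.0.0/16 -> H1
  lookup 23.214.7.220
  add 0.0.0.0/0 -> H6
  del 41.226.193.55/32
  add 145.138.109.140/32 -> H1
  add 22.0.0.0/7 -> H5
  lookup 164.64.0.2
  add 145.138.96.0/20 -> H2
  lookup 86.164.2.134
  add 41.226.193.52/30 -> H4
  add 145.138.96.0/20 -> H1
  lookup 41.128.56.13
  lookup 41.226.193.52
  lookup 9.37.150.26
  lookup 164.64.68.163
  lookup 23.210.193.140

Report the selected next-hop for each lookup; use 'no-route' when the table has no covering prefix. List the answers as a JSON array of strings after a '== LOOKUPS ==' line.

Process each operation:
  + 164.64.0.0/12 (H1) depth=12
  + 145.138.96.0/20 (H5) depth=20
  ? 10.8.59.25  path d0:-  best=no-route
  + 41.226.193.48/28 (H1) depth=28
  + 145.138.0.0/16 (H0) depth=16
  + 41.226.193.0/24 (H3) depth=24
  + 23.208.0.0/12 (H6) depth=12
  + 164.64.0.0/15 (H0) depth=15
  ? 23.208.5.6  path d0:-→d1:-→d2:-→d3:-→d4:-→d5:-→d6:-→d7:-→d8:-→d9:-→d10:-→d11:-→d12:H6  best=H6
  - 41.226.193.0/24 clear@24
  + 23.214.0.0/20 (H5) depth=20
  + 164.0.0.0/8 (H0) depth=8
  ? 164.65.189.226  path d0:-→d1:-→d2:-→d3:-→d4:-→d5:-→d6:-→d7:-→d8:H0→d9:-→d10:-→d11:-→d12:H1→d13:-→d14:-→d15:H0  best=H0
  + 23.208.0.0/12 (H3) depth=12
  - 164.0.0.0/8 clear@8
  ? 23.214.0.3  path d0:-→d1:-→d2:-→d3:-→d4:-→d5:-→d6:-→d7:-→d8:-→d9:-→d10:-→d11:-→d12:H3→d13:-→d14:-→d15:-→d16:-→d17:-→d18:-→d19:-→d20:H5  best=H5
  + 41.226.193.55/32 (H2) depth=32
  + 23.208.0.0/12 (H3) depth=12
  + 41.128.0.0/9 (H0) depth=9
  ? 23.208.254.46  path d0:-→d1:-→d2:-→d3:-→d4:-→d5:-→d6:-→d7:-→d8:-→d9:-→d10:-→d11:-→d12:H3→d13:-  best=H3
  + 41.226.193.55/32 (H1) depth=32
  + 145.138.0.0/16 (H1) depth=16
  ? 23.214.7.220  path d0:-→d1:-→d2:-→d3:-→d4:-→d5:-→d6:-→d7:-→d8:-→d9:-→d10:-→d11:-→d12:H3→d13:-→d14:-→d15:-→d16:-→d17:-→d18:-→d19:-→d20:H5  best=H5
  + 0.0.0.0/0 (H6) depth=0
  - 41.226.193.55/32 clear@32
  + 145.138.109.140/32 (H1) depth=32
  + 22.0.0.0/7 (H5) depth=7
  ? 164.64.0.2  path d0:H6→d1:-→d2:-→d3:-→d4:-→d5:-→d6:-→d7:-→d8:-→d9:-→d10:-→d11:-→d12:H1→d13:-→d14:-→d15:H0  best=H0
  + 145.138.96.0/20 (H2) depth=20
  ? 86.164.2.134  path d0:H6→d1:-  best=H6
  + 41.226.193.52/30 (H4) depth=30
  + 145.138.96.0/20 (H1) depth=20
  ? 41.128.56.13  path d0:H6→d1:-→d2:-→d3:-→d4:-→d5:-→d6:-→d7:-→d8:-→d9:H0  best=H0
  ? 41.226.193.52  path d0:H6→d1:-→d2:-→d3:-→d4:-→d5:-→d6:-→d7:-→d8:-→d9:H0→d10:-→d11:-→d12:-→d13:-→d14:-→d15:-→d16:-→d17:-→d18:-→d19:-→d20:-→d21:-→d22:-→d23:-→d24:-→d25:-→d26:-→d27:-→d28:H1→d29:-→d30:H4  best=H4
  ? 9.37.150.26  path d0:H6→d1:-→d2:-→d3:-  best=H6
  ? 164.64.68.163  path d0:H6→d1:-→d2:-→d3:-→d4:-→d5:-→d6:-→d7:-→d8:-→d9:-→d10:-→d11:-→d12:H1→d13:-→d14:-→d15:H0  best=H0
  ? 23.210.193.140  path d0:H6→d1:-→d2:-→d3:-→d4:-→d5:-→d6:-→d7:H5→d8:-→d9:-→d10:-→d11:-→d12:H3→d13:-  best=H3

== LOOKUPS ==
["no-route","H6","H0","H5","H3","H5","H0","H6","H0","H4","H6","H0","H3"]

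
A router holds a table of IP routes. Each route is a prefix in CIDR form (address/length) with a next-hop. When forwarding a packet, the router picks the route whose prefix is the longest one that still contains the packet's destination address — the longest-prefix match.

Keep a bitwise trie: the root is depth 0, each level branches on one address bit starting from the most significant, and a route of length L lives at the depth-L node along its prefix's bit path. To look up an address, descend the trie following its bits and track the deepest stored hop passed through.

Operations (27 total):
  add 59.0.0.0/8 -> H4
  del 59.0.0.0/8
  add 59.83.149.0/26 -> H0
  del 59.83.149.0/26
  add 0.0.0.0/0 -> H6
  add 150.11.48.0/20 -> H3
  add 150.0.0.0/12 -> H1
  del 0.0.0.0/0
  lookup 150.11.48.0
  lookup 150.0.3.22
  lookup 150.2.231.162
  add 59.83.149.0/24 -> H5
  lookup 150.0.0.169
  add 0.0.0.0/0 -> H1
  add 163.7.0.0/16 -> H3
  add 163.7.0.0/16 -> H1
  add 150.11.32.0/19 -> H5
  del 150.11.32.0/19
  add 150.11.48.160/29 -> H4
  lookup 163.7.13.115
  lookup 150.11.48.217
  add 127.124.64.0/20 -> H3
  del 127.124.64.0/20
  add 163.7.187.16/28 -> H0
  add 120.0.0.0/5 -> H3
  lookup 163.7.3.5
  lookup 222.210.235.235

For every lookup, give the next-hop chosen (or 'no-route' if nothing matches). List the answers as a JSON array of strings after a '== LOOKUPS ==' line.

Trace:
  + 59.0.0.0/8 (H4) depth=8
  - 59.0.0.0/8 clear@8
  + 59.83.149.0/26 (H0) depth=26
  - 59.83.149.0/26 clear@26
  + 0.0.0.0/0 (H6) depth=0
  + 150.11.48.0/20 (H3) depth=20
  + 150.0.0.0/12 (H1) depth=12
  - 0.0.0.0/0 clear@0
  Q 150.11.48.0: descend 10010110000010110011 ; hops seen [H1,H3] ; pick H3
  Q 150.0.3.22: descend 100101100000 ; hops seen [H1] ; pick H1
  Q 150.2.231.162: descend 100101100000 ; hops seen [H1] ; pick H1
  + 59.83.149.0/24 (H5) depth=24
  Q 150.0.0.169: descend 100101100000 ; hops seen [H1] ; pick H1
  + 0.0.0.0/0 (H1) depth=0
  + 163.7.0.0/16 (H3) depth=16
  + 163.7.0.0/16 (H1) depth=16
  + 150.11.32.0/19 (H5) depth=19
  - 150.11.32.0/19 clear@19
  + 150.11.48.160/29 (H4) depth=29
  Q 163.7.13.115: descend 1010001100000111 ; hops seen [H1,H1] ; pick H1
  Q 150.11.48.217: descend 1001011000001011001100001 ; hops seen [H1,H1,H3] ; pick H3
  + 127.124.64.0/20 (H3) depth=20
  - 127.124.64.0/20 clear@20
  + 163.7.187.16/28 (H0) depth=28
  + 120.0.0.0/5 (H3) depth=5
  Q 163.7.3.5: descend 1010001100000111 ; hops seen [H1,H1] ; pick H1
  Q 222.210.235.235: descend 1 ; hops seen [H1] ; pick H1

== LOOKUPS ==
["H3","H1","H1","H1","H1","H3","H1","H1"]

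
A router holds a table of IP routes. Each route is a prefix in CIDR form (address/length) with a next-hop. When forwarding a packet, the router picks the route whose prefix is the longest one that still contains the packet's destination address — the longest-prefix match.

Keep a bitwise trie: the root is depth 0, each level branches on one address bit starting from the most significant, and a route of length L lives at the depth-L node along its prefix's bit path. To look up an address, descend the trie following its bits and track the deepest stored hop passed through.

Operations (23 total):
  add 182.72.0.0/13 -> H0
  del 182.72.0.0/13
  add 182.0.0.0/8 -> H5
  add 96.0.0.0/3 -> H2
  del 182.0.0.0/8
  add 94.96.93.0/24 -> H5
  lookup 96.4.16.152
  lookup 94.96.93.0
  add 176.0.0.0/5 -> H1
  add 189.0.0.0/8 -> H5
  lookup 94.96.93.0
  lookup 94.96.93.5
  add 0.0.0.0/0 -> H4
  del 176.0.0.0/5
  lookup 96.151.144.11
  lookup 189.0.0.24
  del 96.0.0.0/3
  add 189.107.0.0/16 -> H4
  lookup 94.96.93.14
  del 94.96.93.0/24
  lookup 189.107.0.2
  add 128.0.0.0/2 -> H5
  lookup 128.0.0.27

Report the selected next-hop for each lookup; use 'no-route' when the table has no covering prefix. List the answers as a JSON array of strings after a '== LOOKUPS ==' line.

Trace:
  add 182.72.0.0/13 -> H0 at depth 13
  - 182.72.0.0/13 clear@13
  add 182.0.0.0/8 -> H5 at depth 8
  add 96.0.0.0/3 -> H2 at depth 3
  - 182.0.0.0/8 clear@8
  add 94.96.93.0/24 -> H5 at depth 24
  ? 96.4.16.152  path d0:-→d1:-→d2:-→d3:H2  best=H2
  ? 94.96.93.0  path d0:-→d1:-→d2:-→d3:-→d4:-→d5:-→d6:-→d7:-→d8:-→d9:-→d10:-→d11:-→d12:-→d13:-→d14:-→d15:-→d16:-→d17:-→d18:-→d19:-→d20:-→d21:-→d22:-→d23:-→d24:H5  best=H5
  add 176.0.0.0/5 -> H1 at depth 5
  add 189.0.0.0/8 -> H5 at depth 8
  ? 94.96.93.0  path d0:-→d1:-→d2:-→d3:-→d4:-→d5:-→d6:-→d7:-→d8:-→d9:-→d10:-→d11:-→d12:-→d13:-→d14:-→d15:-→d16:-→d17:-→d18:-→d19:-→d20:-→d21:-→d22:-→d23:-→d24:H5  best=H5
  ? 94.96.93.5  path d0:-→d1:-→d2:-→d3:-→d4:-→d5:-→d6:-→d7:-→d8:-→d9:-→d10:-→d11:-→d12:-→d13:-→d14:-→d15:-→d16:-→d17:-→d18:-→d19:-→d20:-→d21:-→d22:-→d23:-→d24:H5  best=H5
  add 0.0.0.0/0 -> H4 at depth 0
  - 176.0.0.0/5 clear@5
  ? 96.151.144.11  path d0:H4→d1:-→d2:-→d3:H2  best=H2
  ? 189.0.0.24  path d0:H4→d1:-→d2:-→d3:-→d4:-→d5:-→d6:-→d7:-→d8:H5  best=H5
  - 96.0.0.0/3 clear@3
  add 189.107.0.0/16 -> H4 at depth 16
  ? 94.96.93.14  path d0:H4→d1:-→d2:-→d3:-→d4:-→d5:-→d6:-→d7:-→d8:-→d9:-→d10:-→d11:-→d12:-→d13:-→d14:-→d15:-→d16:-→d17:-→d18:-→d19:-→d20:-→d21:-→d22:-→d23:-→d24:H5  best=H5
  - 94.96.93.0/24 clear@24
  ? 189.107.0.2  path d0:H4→d1:-→d2:-→d3:-→d4:-→d5:-→d6:-→d7:-→d8:H5→d9:-→d10:-→d11:-→d12:-→d13:-→d14:-→d15:-→d16:H4  best=H4
  add 128.0.0.0/2 -> H5 at depth 2
  ? 128.0.0.27  path d0:H4→d1:-→d2:H5  best=H5

== LOOKUPS ==
["H2","H5","H5","H5","H2","H5","H5","H4","H5"]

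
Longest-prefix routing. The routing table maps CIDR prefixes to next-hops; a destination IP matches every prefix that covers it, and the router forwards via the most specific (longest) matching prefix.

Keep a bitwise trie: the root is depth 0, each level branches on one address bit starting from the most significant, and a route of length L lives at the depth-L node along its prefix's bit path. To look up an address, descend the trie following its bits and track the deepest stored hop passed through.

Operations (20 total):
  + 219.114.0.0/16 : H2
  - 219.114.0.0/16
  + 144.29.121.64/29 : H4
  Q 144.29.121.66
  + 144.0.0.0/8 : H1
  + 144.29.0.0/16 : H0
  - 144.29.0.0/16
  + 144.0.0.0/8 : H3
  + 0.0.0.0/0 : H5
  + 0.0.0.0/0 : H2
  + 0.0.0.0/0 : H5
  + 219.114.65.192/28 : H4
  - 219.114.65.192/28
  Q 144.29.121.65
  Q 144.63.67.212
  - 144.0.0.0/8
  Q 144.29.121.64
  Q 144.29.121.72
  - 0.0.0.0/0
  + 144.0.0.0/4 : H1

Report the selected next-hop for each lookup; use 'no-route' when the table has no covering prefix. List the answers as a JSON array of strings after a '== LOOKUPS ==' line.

Trace:
  add 219.114.0.0/16 -> H2 at depth 16
  del 219.114.0.0/16 (clear depth 16)
  add 144.29.121.64/29 -> H4 at depth 29
  ? 144.29.121.66  path d0:-→d1:-→d2:-→d3:-→d4:-→d5:-→d6:-→d7:-→d8:-→d9:-→d10:-→d11:-→d12:-→d13:-→d14:-→d15:-→d16:-→d17:-→d18:-→d19:-→d20:-→d21:-→d22:-→d23:-→d24:-→d25:-→d26:-→d27:-→d28:-→d29:H4  best=H4
  add 144.0.0.0/8 -> H1 at depth 8
  add 144.29.0.0/16 -> H0 at depth 16
  del 144.29.0.0/16 (clear depth 16)
  add 144.0.0.0/8 -> H3 at depth 8
  add 0.0.0.0/0 -> H5 at depth 0
  add 0.0.0.0/0 -> H2 at depth 0
  add 0.0.0.0/0 -> H5 at depth 0
  add 219.114.65.192/28 -> H4 at depth 28
  del 219.114.65.192/28 (clear depth 28)
  ? 144.29.121.65  path d0:H5→d1:-→d2:-→d3:-→d4:-→d5:-→d6:-→d7:-→d8:H3→d9:-→d10:-→d11:-→d12:-→d13:-→d14:-→d15:-→d16:-→d17:-→d18:-→d19:-→d20:-→d21:-→d22:-→d23:-→d24:-→d25:-→d26:-→d27:-→d28:-→d29:H4  best=H4
  ? 144.63.67.212  path d0:H5→d1:-→d2:-→d3:-→d4:-→d5:-→d6:-→d7:-→d8:H3→d9:-→d10:-  best=H3
  del 144.0.0.0/8 (clear depth 8)
  ? 144.29.121.64  path d0:H5→d1:-→d2:-→d3:-→d4:-→d5:-→d6:-→d7:-→d8:-→d9:-→d10:-→d11:-→d12:-→d13:-→d14:-→d15:-→d16:-→d17:-→d18:-→d19:-→d20:-→d21:-→d22:-→d23:-→d24:-→d25:-→d26:-→d27:-→d28:-→d29:H4  best=H4
  ? 144.29.121.72  path d0:H5→d1:-→d2:-→d3:-→d4:-→d5:-→d6:-→d7:-→d8:-→d9:-→d10:-→d11:-→d12:-→d13:-→d14:-→d15:-→d16:-→d17:-→d18:-→d19:-→d20:-→d21:-→d22:-→d23:-→d24:-→d25:-→d26:-→d27:-→d28:-  best=H5
  del 0.0.0.0/0 (clear depth 0)
  add 144.0.0.0/4 -> H1 at depth 4

== LOOKUPS ==
["H4","H4","H3","H4","H5"]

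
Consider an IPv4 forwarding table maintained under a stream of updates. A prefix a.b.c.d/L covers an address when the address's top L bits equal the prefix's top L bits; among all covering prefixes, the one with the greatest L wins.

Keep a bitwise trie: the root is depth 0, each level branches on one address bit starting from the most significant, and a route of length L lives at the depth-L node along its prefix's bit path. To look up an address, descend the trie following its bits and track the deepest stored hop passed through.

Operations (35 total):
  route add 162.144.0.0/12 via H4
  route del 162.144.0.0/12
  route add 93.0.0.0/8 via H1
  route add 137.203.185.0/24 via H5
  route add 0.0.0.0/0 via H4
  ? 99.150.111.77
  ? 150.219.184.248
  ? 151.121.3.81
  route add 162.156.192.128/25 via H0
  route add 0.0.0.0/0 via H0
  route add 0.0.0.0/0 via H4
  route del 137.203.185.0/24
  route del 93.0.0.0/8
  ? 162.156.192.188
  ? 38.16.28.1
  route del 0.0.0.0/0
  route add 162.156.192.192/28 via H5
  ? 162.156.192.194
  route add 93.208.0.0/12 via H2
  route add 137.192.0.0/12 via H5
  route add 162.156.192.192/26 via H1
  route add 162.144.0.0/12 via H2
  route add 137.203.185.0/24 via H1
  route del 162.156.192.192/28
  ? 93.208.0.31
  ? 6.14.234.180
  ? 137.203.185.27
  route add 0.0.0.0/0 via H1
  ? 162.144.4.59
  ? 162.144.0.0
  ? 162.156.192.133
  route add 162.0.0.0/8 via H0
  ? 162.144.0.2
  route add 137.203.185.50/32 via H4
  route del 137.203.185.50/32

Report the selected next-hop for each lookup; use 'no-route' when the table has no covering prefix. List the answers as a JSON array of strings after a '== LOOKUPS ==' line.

Trace:
  add 162.144.0.0/12 -> H4 at depth 12
  del 162.144.0.0/12 (clear depth 12)
  add 93.0.0.0/8 -> H1 at depth 8
  add 137.203.185.0/24 -> H5 at depth 24
  add 0.0.0.0/0 -> H4 at depth 0
  Q 99.150.111.77: descend 01 ; hops seen [H4] ; pick H4
  Q 150.219.184.248: descend 100 ; hops seen [H4] ; pick H4
  Q 151.121.3.81: descend 100 ; hops seen [H4] ; pick H4
  add 162.156.192.128/25 -> H0 at depth 25
  add 0.0.0.0/0 -> H0 at depth 0
  add 0.0.0.0/0 -> H4 at depth 0
  del 137.203.185.0/24 (clear depth 24)
  del 93.0.0.0/8 (clear depth 8)
  Q 162.156.192.188: descend 1010001010011100110000001 ; hops seen [H4,H0] ; pick H0
  Q 38.16.28.1: descend 0 ; hops seen [H4] ; pick H4
  del 0.0.0.0/0 (clear depth 0)
  add 162.156.192.192/28 -> H5 at depth 28
  Q 162.156.192.194: descend 1010001010011100110000001100 ; hops seen [H0,H5] ; pick H5
  add 93.208.0.0/12 -> H2 at depth 12
  add 137.192.0.0/12 -> H5 at depth 12
  add 162.156.192.192/26 -> H1 at depth 26
  add 162.144.0.0/12 -> H2 at depth 12
  add 137.203.185.0/24 -> H1 at depth 24
  del 162.156.192.192/28 (clear depth 28)
  Q 93.208.0.31: descend 010111011101 ; hops seen [H2] ; pick H2
  Q 6.14.234.180: descend 0 ; hops seen [∅] ; pick no-route
  Q 137.203.185.27: descend 100010011100101110111001 ; hops seen [H5,H1] ; pick H1
  add 0.0.0.0/0 -> H1 at depth 0
  Q 162.144.4.59: descend 101000101001 ; hops seen [H1,H2] ; pick H2
  Q 162.144.0.0: descend 101000101001 ; hops seen [H1,H2] ; pick H2
  Q 162.156.192.133: descend 1010001010011100110000001 ; hops seen [H1,H2,H0] ; pick H0
  add 162.0.0.0/8 -> H0 at depth 8
  Q 162.144.0.2: descend 101000101001 ; hops seen [H1,H0,H2] ; pick H2
  add 137.203.185.50/32 -> H4 at depth 32
  del 137.203.185.50/32 (clear depth 32)

== LOOKUPS ==
["H4","H4","H4","H0","H4","H5","H2","no-route","H1","H2","H2","H0","H2"]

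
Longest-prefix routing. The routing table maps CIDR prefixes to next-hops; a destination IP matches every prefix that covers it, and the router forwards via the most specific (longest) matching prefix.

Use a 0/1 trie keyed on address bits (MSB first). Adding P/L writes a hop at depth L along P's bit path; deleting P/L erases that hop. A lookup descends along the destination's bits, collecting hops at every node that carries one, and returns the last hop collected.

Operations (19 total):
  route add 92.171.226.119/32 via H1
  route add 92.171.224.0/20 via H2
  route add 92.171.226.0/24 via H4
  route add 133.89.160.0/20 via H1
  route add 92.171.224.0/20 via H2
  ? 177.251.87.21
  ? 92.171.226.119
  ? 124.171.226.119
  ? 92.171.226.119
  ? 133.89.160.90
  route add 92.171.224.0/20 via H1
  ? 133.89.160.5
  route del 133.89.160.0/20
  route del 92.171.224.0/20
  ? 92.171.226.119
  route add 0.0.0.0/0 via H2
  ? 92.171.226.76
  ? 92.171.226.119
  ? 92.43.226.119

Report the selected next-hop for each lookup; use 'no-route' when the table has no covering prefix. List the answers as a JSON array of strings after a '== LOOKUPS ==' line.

Trace:
  add 92.171.226.119/32 -> H1 at depth 32
  add 92.171.224.0/20 -> H2 at depth 20
  add 92.171.226.0/24 -> H4 at depth 24
  add 133.89.160.0/20 -> H1 at depth 20
  add 92.171.224.0/20 -> H2 at depth 20
  lookup 177.251.87.21: bits 10 walk d0:-→d1:-→d2:- -> no-route
  lookup 92.171.226.119: bits 01011100101010111110001001110111 walk d0:-→d1:-→d2:-→d3:-→d4:-→d5:-→d6:-→d7:-→d8:-→d9:-→d10:-→d11:-→d12:-→d13:-→d14:-→d15:-→d16:-→d17:-→d18:-→d19:-→d20:H2→d21:-→d22:-→d23:-→d24:H4→d25:-→d26:-→d27:-→d28:-→d29:-→d30:-→d31:-→d32:H1 -> H1
  lookup 124.171.226.119: bits 01 walk d0:-→d1:-→d2:- -> no-route
  lookup 92.171.226.119: bits 01011100101010111110001001110111 walk d0:-→d1:-→d2:-→d3:-→d4:-→d5:-→d6:-→d7:-→d8:-→d9:-→d10:-→d11:-→d12:-→d13:-→d14:-→d15:-→d16:-→d17:-→d18:-→d19:-→d20:H2→d21:-→d22:-→d23:-→d24:H4→d25:-→d26:-→d27:-→d28:-→d29:-→d30:-→d31:-→d32:H1 -> H1
  lookup 133.89.160.90: bits 10000101010110011010 walk d0:-→d1:-→d2:-→d3:-→d4:-→d5:-→d6:-→d7:-→d8:-→d9:-→d10:-→d11:-→d12:-→d13:-→d14:-→d15:-→d16:-→d17:-→d18:-→d19:-→d20:H1 -> H1
  add 92.171.224.0/20 -> H1 at depth 20
  lookup 133.89.160.5: bits 10000101010110011010 walk d0:-→d1:-→d2:-→d3:-→d4:-→d5:-→d6:-→d7:-→d8:-→d9:-→d10:-→d11:-→d12:-→d13:-→d14:-→d15:-→d16:-→d17:-→d18:-→d19:-→d20:H1 -> H1
  del 133.89.160.0/20 (clear depth 20)
  del 92.171.224.0/20 (clear depth 20)
  lookup 92.171.226.119: bits 01011100101010111110001001110111 walk d0:-→d1:-→d2:-→d3:-→d4:-→d5:-→d6:-→d7:-→d8:-→d9:-→d10:-→d11:-→d12:-→d13:-→d14:-→d15:-→d16:-→d17:-→d18:-→d19:-→d20:-→d21:-→d22:-→d23:-→d24:H4→d25:-→d26:-→d27:-→d28:-→d29:-→d30:-→d31:-→d32:H1 -> H1
  add 0.0.0.0/0 -> H2 at depth 0
  lookup 92.171.226.76: bits 01011100101010111110001001 walk d0:H2→d1:-→d2:-→d3:-→d4:-→d5:-→d6:-→d7:-→d8:-→d9:-→d10:-→d11:-→d12:-→d13:-→d14:-→d15:-→d16:-→d17:-→d18:-→d19:-→d20:-→d21:-→d22:-→d23:-→d24:H4→d25:-→d26:- -> H4
  lookup 92.171.226.119: bits 01011100101010111110001001110111 walk d0:H2→d1:-→d2:-→d3:-→d4:-→d5:-→d6:-→d7:-→d8:-→d9:-→d10:-→d11:-→d12:-→d13:-→d14:-→d15:-→d16:-→d17:-→d18:-→d19:-→d20:-→d21:-→d22:-→d23:-→d24:H4→d25:-→d26:-→d27:-→d28:-→d29:-→d30:-→d31:-→d32:H1 -> H1
  lookup 92.43.226.119: bits 01011100 walk d0:H2→d1:-→d2:-→d3:-→d4:-→d5:-→d6:-→d7:-→d8:- -> H2

== LOOKUPS ==
["no-route","H1","no-route","H1","H1","H1","H1","H4","H1","H2"]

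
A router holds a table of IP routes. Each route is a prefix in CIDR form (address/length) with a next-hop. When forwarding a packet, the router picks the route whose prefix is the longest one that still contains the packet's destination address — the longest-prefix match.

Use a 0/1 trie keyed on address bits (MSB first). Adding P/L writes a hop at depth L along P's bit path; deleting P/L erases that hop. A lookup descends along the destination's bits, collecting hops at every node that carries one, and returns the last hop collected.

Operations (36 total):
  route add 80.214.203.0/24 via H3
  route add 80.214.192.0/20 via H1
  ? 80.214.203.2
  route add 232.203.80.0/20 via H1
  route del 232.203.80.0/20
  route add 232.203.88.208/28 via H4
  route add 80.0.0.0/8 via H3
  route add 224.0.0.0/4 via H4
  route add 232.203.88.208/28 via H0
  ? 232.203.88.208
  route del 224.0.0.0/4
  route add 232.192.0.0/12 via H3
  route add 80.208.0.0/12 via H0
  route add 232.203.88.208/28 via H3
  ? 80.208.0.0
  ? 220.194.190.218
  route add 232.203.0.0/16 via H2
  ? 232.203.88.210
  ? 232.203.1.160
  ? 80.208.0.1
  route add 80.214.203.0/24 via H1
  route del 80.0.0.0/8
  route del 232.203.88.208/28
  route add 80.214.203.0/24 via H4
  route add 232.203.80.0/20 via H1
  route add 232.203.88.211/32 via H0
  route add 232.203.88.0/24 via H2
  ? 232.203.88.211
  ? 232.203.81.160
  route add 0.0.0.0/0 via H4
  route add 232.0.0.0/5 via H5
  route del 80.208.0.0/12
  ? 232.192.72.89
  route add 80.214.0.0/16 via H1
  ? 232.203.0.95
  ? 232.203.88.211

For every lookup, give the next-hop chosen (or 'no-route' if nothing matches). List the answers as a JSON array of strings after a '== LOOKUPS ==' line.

Apply in order:
  add 80.214.203.0/24 -> H3 at depth 24
  add 80.214.192.0/20 -> H1 at depth 20
  Q 80.214.203.2: descend 010100001101011011001011 ; hops seen [H1,H3] ; pick H3
  add 232.203.80.0/20 -> H1 at depth 20
  del 232.203.80.0/20 (clear depth 20)
  add 232.203.88.208/28 -> H4 at depth 28
  add 80.0.0.0/8 -> H3 at depth 8
  add 224.0.0.0/4 -> H4 at depth 4
  add 232.203.88.208/28 -> H0 at depth 28
  Q 232.203.88.208: descend 1110100011001011010110001101 ; hops seen [H4,H0] ; pick H0
  del 224.0.0.0/4 (clear depth 4)
  add 232.192.0.0/12 -> H3 at depth 12
  add 80.208.0.0/12 -> H0 at depth 12
  add 232.203.88.208/28 -> H3 at depth 28
  Q 80.208.0.0: descend 0101000011010 ; hops seen [H3,H0] ; pick H0
  Q 220.194.190.218: descend 11 ; hops seen [∅] ; pick no-route
  add 232.203.0.0/16 -> H2 at depth 16
  Q 232.203.88.210: descend 1110100011001011010110001101 ; hops seen [H3,H2,H3] ; pick H3
  Q 232.203.1.160: descend 11101000110010110 ; hops seen [H3,H2] ; pick H2
  Q 80.208.0.1: descend 0101000011010 ; hops seen [H3,H0] ; pick H0
  add 80.214.203.0/24 -> H1 at depth 24
  del 80.0.0.0/8 (clear depth 8)
  del 232.203.88.208/28 (clear depth 28)
  add 80.214.203.0/24 -> H4 at depth 24
  add 232.203.80.0/20 -> H1 at depth 20
  add 232.203.88.211/32 -> H0 at depth 32
  add 232.203.88.0/24 -> H2 at depth 24
  Q 232.203.88.211: descend 11101000110010110101100011010011 ; hops seen [H3,H2,H1,H2,H0] ; pick H0
  Q 232.203.81.160: descend 11101000110010110101 ; hops seen [H3,H2,H1] ; pick H1
  add 0.0.0.0/0 -> H4 at depth 0
  add 232.0.0.0/5 -> H5 at depth 5
  del 80.208.0.0/12 (clear depth 12)
  Q 232.192.72.89: descend 111010001100 ; hops seen [H4,H5,H3] ; pick H3
  add 80.214.0.0/16 -> H1 at depth 16
  Q 232.203.0.95: descend 11101000110010110 ; hops seen [H4,H5,H3,H2] ; pick H2
  Q 232.203.88.211: descend 11101000110010110101100011010011 ; hops seen [H4,H5,H3,H2,H1,H2,H0] ; pick H0

== LOOKUPS ==
["H3","H0","H0","no-route","H3","H2","H0","H0","H1","H3","H2","H0"]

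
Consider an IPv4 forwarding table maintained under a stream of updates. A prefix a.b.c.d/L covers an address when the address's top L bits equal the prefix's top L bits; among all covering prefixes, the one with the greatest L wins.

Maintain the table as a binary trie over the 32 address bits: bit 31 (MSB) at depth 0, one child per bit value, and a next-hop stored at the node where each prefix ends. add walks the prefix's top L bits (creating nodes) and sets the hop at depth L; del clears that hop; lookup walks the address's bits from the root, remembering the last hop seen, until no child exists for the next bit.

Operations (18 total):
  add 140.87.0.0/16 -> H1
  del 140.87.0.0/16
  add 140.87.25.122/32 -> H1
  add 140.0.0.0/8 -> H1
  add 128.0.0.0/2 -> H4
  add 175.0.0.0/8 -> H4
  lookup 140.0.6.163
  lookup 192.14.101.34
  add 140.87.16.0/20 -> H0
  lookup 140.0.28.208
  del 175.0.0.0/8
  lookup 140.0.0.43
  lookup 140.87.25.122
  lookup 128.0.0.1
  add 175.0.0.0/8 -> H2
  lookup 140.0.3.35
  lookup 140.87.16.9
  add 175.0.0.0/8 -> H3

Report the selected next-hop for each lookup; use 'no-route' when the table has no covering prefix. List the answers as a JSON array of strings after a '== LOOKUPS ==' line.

Trace:
  add 140.87.0.0/16 -> H1 at depth 16
  - 140.87.0.0/16 clear@16
  add 140.87.25.122/32 -> H1 at depth 32
  add 140.0.0.0/8 -> H1 at depth 8
  add 128.0.0.0/2 -> H4 at depth 2
  add 175.0.0.0/8 -> H4 at depth 8
  Q 140.0.6.163: descend 100011000 ; hops seen [H4,H1] ; pick H1
  Q 192.14.101.34: descend 1 ; hops seen [∅] ; pick no-route
  add 140.87.16.0/20 -> H0 at depth 20
  Q 140.0.28.208: descend 100011000 ; hops seen [H4,H1] ; pick H1
  - 175.0.0.0/8 clear@8
  Q 140.0.0.43: descend 100011000 ; hops seen [H4,H1] ; pick H1
  Q 140.87.25.122: descend 10001100010101110001100101111010 ; hops seen [H4,H1,H0,H1] ; pick H1
  Q 128.0.0.1: descend 1000 ; hops seen [H4] ; pick H4
  add 175.0.0.0/8 -> H2 at depth 8
  Q 140.0.3.35: descend 100011000 ; hops seen [H4,H1] ; pick H1
  Q 140.87.16.9: descend 10001100010101110001 ; hops seen [H4,H1,H0] ; pick H0
  add 175.0.0.0/8 -> H3 at depth 8

== LOOKUPS ==
["H1","no-route","H1","H1","H1","H4","H1","H0"]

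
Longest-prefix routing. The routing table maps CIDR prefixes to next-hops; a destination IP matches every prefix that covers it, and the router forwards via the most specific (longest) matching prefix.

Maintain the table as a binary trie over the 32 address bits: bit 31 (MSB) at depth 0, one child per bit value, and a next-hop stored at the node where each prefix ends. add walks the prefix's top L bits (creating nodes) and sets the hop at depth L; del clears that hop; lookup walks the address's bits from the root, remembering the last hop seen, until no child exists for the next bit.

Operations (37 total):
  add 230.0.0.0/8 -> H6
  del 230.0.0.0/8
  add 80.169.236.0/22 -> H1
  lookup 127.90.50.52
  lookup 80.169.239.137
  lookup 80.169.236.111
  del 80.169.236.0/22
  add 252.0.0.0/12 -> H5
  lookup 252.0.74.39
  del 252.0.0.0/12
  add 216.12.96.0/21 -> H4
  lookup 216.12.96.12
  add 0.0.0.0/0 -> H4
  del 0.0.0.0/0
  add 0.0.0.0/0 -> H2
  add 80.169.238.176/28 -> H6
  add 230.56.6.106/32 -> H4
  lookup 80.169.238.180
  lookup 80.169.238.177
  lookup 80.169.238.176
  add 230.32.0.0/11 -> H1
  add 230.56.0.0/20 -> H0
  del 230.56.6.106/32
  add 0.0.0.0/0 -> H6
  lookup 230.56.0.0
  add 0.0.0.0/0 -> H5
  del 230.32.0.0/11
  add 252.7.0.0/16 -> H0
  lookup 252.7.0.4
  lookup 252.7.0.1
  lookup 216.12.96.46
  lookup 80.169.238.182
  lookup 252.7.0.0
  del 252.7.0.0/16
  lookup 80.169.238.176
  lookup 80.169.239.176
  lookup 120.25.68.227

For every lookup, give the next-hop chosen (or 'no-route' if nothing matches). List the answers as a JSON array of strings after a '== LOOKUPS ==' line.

Trace:
  add 230.0.0.0/8 -> H6 at depth 8
  - 230.0.0.0/8 clear@8
  add 80.169.236.0/22 -> H1 at depth 22
  ? 127.90.50.52  path d0:-→d1:-→d2:-  best=no-route
  ? 80.169.239.137  path d0:-→d1:-→d2:-→d3:-→d4:-→d5:-→d6:-→d7:-→d8:-→d9:-→d10:-→d11:-→d12:-→d13:-→d14:-→d15:-→d16:-→d17:-→d18:-→d19:-→d20:-→d21:-→d22:H1  best=H1
  ? 80.169.236.111  path d0:-→d1:-→d2:-→d3:-→d4:-→d5:-→d6:-→d7:-→d8:-→d9:-→d10:-→d11:-→d12:-→d13:-→d14:-→d15:-→d16:-→d17:-→d18:-→d19:-→d20:-→d21:-→d22:H1  best=H1
  - 80.169.236.0/22 clear@22
  add 252.0.0.0/12 -> H5 at depth 12
  ? 252.0.74.39  path d0:-→d1:-→d2:-→d3:-→d4:-→d5:-→d6:-→d7:-→d8:-→d9:-→d10:-→d11:-→d12:H5  best=H5
  - 252.0.0.0/12 clear@12
  add 216.12.96.0/21 -> H4 at depth 21
  ? 216.12.96.12  path d0:-→d1:-→d2:-→d3:-→d4:-→d5:-→d6:-→d7:-→d8:-→d9:-→d10:-→d11:-→d12:-→d13:-→d14:-→d15:-→d16:-→d17:-→d18:-→d19:-→d20:-→d21:H4  best=H4
  add 0.0.0.0/0 -> H4 at depth 0
  - 0.0.0.0/0 clear@0
  add 0.0.0.0/0 -> H2 at depth 0
  add 80.169.238.176/28 -> H6 at depth 28
  add 230.56.6.106/32 -> H4 at depth 32
  ? 80.169.238.180  path d0:H2→d1:-→d2:-→d3:-→d4:-→d5:-→d6:-→d7:-→d8:-→d9:-→d10:-→d11:-→d12:-→d13:-→d14:-→d15:-→d16:-→d17:-→d18:-→d19:-→d20:-→d21:-→d22:-→d23:-→d24:-→d25:-→d26:-→d27:-→d28:H6  best=H6
  ? 80.169.238.177  path d0:H2→d1:-→d2:-→d3:-→d4:-→d5:-→d6:-→d7:-→d8:-→d9:-→d10:-→d11:-→d12:-→d13:-→d14:-→d15:-→d16:-→d17:-→d18:-→d19:-→d20:-→d21:-→d22:-→d23:-→d24:-→d25:-→d26:-→d27:-→d28:H6  best=H6
  ? 80.169.238.176  path d0:H2→d1:-→d2:-→d3:-→d4:-→d5:-→d6:-→d7:-→d8:-→d9:-→d10:-→d11:-→d12:-→d13:-→d14:-→d15:-→d16:-→d17:-→d18:-→d19:-→d20:-→d21:-→d22:-→d23:-→d24:-→d25:-→d26:-→d27:-→d28:H6  best=H6
  add 230.32.0.0/11 -> H1 at depth 11
  add 230.56.0.0/20 -> H0 at depth 20
  - 230.56.6.106/32 clear@32
  add 0.0.0.0/0 -> H6 at depth 0
  ? 230.56.0.0  path d0:H6→d1:-→d2:-→d3:-→d4:-→d5:-→d6:-→d7:-→d8:-→d9:-→d10:-→d11:H1→d12:-→d13:-→d14:-→d15:-→d16:-→d17:-→d18:-→d19:-→d20:H0→d21:-  best=H0
  add 0.0.0.0/0 -> H5 at depth 0
  - 230.32.0.0/11 clear@11
  add 252.7.0.0/16 -> H0 at depth 16
  ? 252.7.0.4  path d0:H5→d1:-→d2:-→d3:-→d4:-→d5:-→d6:-→d7:-→d8:-→d9:-→d10:-→d11:-→d12:-→d13:-→d14:-→d15:-→d16:H0  best=H0
  ? 252.7.0.1  path d0:H5→d1:-→d2:-→d3:-→d4:-→d5:-→d6:-→d7:-→d8:-→d9:-→d10:-→d11:-→d12:-→d13:-→d14:-→d15:-→d16:H0  best=H0
  ? 216.12.96.46  path d0:H5→d1:-→d2:-→d3:-→d4:-→d5:-→d6:-→d7:-→d8:-→d9:-→d10:-→d11:-→d12:-→d13:-→d14:-→d15:-→d16:-→d17:-→d18:-→d19:-→d20:-→d21:H4  best=H4
  ? 80.169.238.182  path d0:H5→d1:-→d2:-→d3:-→d4:-→d5:-→d6:-→d7:-→d8:-→d9:-→d10:-→d11:-→d12:-→d13:-→d14:-→d15:-→d16:-→d17:-→d18:-→d19:-→d20:-→d21:-→d22:-→d23:-→d24:-→d25:-→d26:-→d27:-→d28:H6  best=H6
  ? 252.7.0.0  path d0:H5→d1:-→d2:-→d3:-→d4:-→d5:-→d6:-→d7:-→d8:-→d9:-→d10:-→d11:-→d12:-→d13:-→d14:-→d15:-→d16:H0  best=H0
  - 252.7.0.0/16 clear@16
  ? 80.169.238.176  path d0:H5→d1:-→d2:-→d3:-→d4:-→d5:-→d6:-→d7:-→d8:-→d9:-→d10:-→d11:-→d12:-→d13:-→d14:-→d15:-→d16:-→d17:-→d18:-→d19:-→d20:-→d21:-→d22:-→d23:-→d24:-→d25:-→d26:-→d27:-→d28:H6  best=H6
  ? 80.169.239.176  path d0:H5→d1:-→d2:-→d3:-→d4:-→d5:-→d6:-→d7:-→d8:-→d9:-→d10:-→d11:-→d12:-→d13:-→d14:-→d15:-→d16:-→d17:-→d18:-→d19:-→d20:-→d21:-→d22:-→d23:-  best=H5
  ? 120.25.68.227  path d0:H5→d1:-→d2:-  best=H5

== LOOKUPS ==
["no-route","H1","H1","H5","H4","H6","H6","H6","H0","H0","H0","H4","H6","H0","H6","H5","H5"]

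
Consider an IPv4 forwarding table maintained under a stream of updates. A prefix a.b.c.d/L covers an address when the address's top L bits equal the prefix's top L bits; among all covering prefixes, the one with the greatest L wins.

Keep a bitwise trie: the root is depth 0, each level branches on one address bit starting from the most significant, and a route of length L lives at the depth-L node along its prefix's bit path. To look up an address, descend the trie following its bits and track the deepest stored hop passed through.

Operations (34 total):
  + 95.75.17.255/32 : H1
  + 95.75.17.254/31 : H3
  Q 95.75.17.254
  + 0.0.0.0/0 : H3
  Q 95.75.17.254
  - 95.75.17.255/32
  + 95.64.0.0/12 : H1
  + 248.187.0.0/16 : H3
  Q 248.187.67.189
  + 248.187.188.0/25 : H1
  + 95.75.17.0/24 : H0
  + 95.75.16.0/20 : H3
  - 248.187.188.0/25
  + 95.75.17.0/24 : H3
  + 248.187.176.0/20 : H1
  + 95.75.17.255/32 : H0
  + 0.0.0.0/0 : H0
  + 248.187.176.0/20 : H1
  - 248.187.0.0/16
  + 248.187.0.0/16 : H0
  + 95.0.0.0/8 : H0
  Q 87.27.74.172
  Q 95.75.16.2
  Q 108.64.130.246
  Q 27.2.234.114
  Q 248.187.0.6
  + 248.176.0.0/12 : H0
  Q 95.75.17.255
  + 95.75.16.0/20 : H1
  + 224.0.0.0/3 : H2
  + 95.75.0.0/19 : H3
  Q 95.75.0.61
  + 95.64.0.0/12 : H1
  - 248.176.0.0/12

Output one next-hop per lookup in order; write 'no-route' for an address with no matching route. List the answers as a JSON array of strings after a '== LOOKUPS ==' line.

Process each operation:
  add 95.75.17.255/32 -> H1 at depth 32
  add 95.75.17.254/31 -> H3 at depth 31
  ? 95.75.17.254  path d0:-→d1:-→d2:-→d3:-→d4:-→d5:-→d6:-→d7:-→d8:-→d9:-→d10:-→d11:-→d12:-→d13:-→d14:-→d15:-→d16:-→d17:-→d18:-→d19:-→d20:-→d21:-→d22:-→d23:-→d24:-→d25:-→d26:-→d27:-→d28:-→d29:-→d30:-→d31:H3  best=H3
  add 0.0.0.0/0 -> H3 at depth 0
  ? 95.75.17.254  path d0:H3→d1:-→d2:-→d3:-→d4:-→d5:-→d6:-→d7:-→d8:-→d9:-→d10:-→d11:-→d12:-→d13:-→d14:-→d15:-→d16:-→d17:-→d18:-→d19:-→d20:-→d21:-→d22:-→d23:-→d24:-→d25:-→d26:-→d27:-→d28:-→d29:-→d30:-→d31:H3  best=H3
  del 95.75.17.255/32 (clear depth 32)
  add 95.64.0.0/12 -> H1 at depth 12
  add 248.187.0.0/16 -> H3 at depth 16
  ? 248.187.67.189  path d0:H3→d1:-→d2:-→d3:-→d4:-→d5:-→d6:-→d7:-→d8:-→d9:-→d10:-→d11:-→d12:-→d13:-→d14:-→d15:-→d16:H3  best=H3
  add 248.187.188.0/25 -> H1 at depth 25
  add 95.75.17.0/24 -> H0 at depth 24
  add 95.75.16.0/20 -> H3 at depth 20
  del 248.187.188.0/25 (clear depth 25)
  add 95.75.17.0/24 -> H3 at depth 24
  add 248.187.176.0/20 -> H1 at depth 20
  add 95.75.17.255/32 -> H0 at depth 32
  add 0.0.0.0/0 -> H0 at depth 0
  add 248.187.176.0/20 -> H1 at depth 20
  del 248.187.0.0/16 (clear depth 16)
  add 248.187.0.0/16 -> H0 at depth 16
  add 95.0.0.0/8 -> H0 at depth 8
  ? 87.27.74.172  path d0:H0→d1:-→d2:-→d3:-→d4:-  best=H0
  ? 95.75.16.2  path d0:H0→d1:-→d2:-→d3:-→d4:-→d5:-→d6:-→d7:-→d8:H0→d9:-→d10:-→d11:-→d12:H1→d13:-→d14:-→d15:-→d16:-→d17:-→d18:-→d19:-→d20:H3→d21:-→d22:-→d23:-  best=H3
  ? 108.64.130.246  path d0:H0→d1:-→d2:-  best=H0
  ? 27.2.234.114  path d0:H0→d1:-  best=H0
  ? 248.187.0.6  path d0:H0→d1:-→d2:-→d3:-→d4:-→d5:-→d6:-→d7:-→d8:-→d9:-→d10:-→d11:-→d12:-→d13:-→d14:-→d15:-→d16:H0  best=H0
  add 248.176.0.0/12 -> H0 at depth 12
  ? 95.75.17.255  path d0:H0→d1:-→d2:-→d3:-→d4:-→d5:-→d6:-→d7:-→d8:H0→d9:-→d10:-→d11:-→d12:H1→d13:-→d14:-→d15:-→d16:-→d17:-→d18:-→d19:-→d20:H3→d21:-→d22:-→d23:-→d24:H3→d25:-→d26:-→d27:-→d28:-→d29:-→d30:-→d31:H3→d32:H0  best=H0
  add 95.75.16.0/20 -> H1 at depth 20
  add 224.0.0.0/3 -> H2 at depth 3
  add 95.75.0.0/19 -> H3 at depth 19
  ? 95.75.0.61  path d0:H0→d1:-→d2:-→d3:-→d4:-→d5:-→d6:-→d7:-→d8:H0→d9:-→d10:-→d11:-→d12:H1→d13:-→d14:-→d15:-→d16:-→d17:-→d18:-→d19:H3  best=H3
  add 95.64.0.0/12 -> H1 at depth 12
  del 248.176.0.0/12 (clear depth 12)

== LOOKUPS ==
["H3","H3","H3","H0","H3","H0","H0","H0","H0","H3"]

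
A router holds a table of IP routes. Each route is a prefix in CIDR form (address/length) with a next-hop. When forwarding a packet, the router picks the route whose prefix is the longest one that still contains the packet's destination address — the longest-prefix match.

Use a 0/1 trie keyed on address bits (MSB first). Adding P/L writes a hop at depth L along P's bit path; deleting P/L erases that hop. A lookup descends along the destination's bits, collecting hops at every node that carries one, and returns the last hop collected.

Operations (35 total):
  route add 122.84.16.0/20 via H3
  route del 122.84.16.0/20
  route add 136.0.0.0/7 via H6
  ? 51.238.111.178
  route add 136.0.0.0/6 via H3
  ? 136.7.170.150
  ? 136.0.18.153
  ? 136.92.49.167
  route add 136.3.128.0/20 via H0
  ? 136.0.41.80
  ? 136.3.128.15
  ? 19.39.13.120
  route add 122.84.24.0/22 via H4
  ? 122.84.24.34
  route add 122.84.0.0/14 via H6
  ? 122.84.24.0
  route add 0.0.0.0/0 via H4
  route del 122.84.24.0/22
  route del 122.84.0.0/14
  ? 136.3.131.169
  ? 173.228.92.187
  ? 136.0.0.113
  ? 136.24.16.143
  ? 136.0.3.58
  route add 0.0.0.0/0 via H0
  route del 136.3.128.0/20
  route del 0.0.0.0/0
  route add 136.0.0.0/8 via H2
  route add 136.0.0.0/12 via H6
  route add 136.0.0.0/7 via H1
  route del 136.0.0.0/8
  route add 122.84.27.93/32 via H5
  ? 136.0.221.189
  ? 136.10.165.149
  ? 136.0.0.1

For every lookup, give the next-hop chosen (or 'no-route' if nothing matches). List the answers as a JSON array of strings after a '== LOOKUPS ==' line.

Trace:
  add 122.84.16.0/20 -> H3 at depth 20
  - 122.84.16.0/20 clear@20
  add 136.0.0.0/7 -> H6 at depth 7
  lookup 51.238.111.178: bits 0 walk d0:-→d1:- -> no-route
  add 136.0.0.0/6 -> H3 at depth 6
  lookup 136.7.170.150: bits 1000100 walk d0:-→d1:-→d2:-→d3:-→d4:-→d5:-→d6:H3→d7:H6 -> H6
  lookup 136.0.18.153: bits 1000100 walk d0:-→d1:-→d2:-→d3:-→d4:-→d5:-→d6:H3→d7:H6 -> H6
  lookup 136.92.49.167: bits 1000100 walk d0:-→d1:-→d2:-→d3:-→d4:-→d5:-→d6:H3→d7:H6 -> H6
  add 136.3.128.0/20 -> H0 at depth 20
  lookup 136.0.41.80: bits 10001000000000 walk d0:-→d1:-→d2:-→d3:-→d4:-→d5:-→d6:H3→d7:H6→d8:-→d9:-→d10:-→d11:-→d12:-→d13:-→d14:- -> H6
  lookup 136.3.128.15: bits 10001000000000111000 walk d0:-→d1:-→d2:-→d3:-→d4:-→d5:-→d6:H3→d7:H6→d8:-→d9:-→d10:-→d11:-→d12:-→d13:-→d14:-→d15:-→d16:-→d17:-→d18:-→d19:-→d20:H0 -> H0
  lookup 19.39.13.120: bits 0 walk d0:-→d1:- -> no-route
  add 122.84.24.0/22 -> H4 at depth 22
  lookup 122.84.24.34: bits 0111101001010100000110 walk d0:-→d1:-→d2:-→d3:-→d4:-→d5:-→d6:-→d7:-→d8:-→d9:-→d10:-→d11:-→d12:-→d13:-→d14:-→d15:-→d16:-→d17:-→d18:-→d19:-→d20:-→d21:-→d22:H4 -> H4
  add 122.84.0.0/14 -> H6 at depth 14
  lookup 122.84.24.0: bits 0111101001010100000110 walk d0:-→d1:-→d2:-→d3:-→d4:-→d5:-→d6:-→d7:-→d8:-→d9:-→d10:-→d11:-→d12:-→d13:-→d14:H6→d15:-→d16:-→d17:-→d18:-→d19:-→d20:-→d21:-→d22:H4 -> H4
  add 0.0.0.0/0 -> H4 at depth 0
  - 122.84.24.0/22 clear@22
  - 122.84.0.0/14 clear@14
  lookup 136.3.131.169: bits 10001000000000111000 walk d0:H4→d1:-→d2:-→d3:-→d4:-→d5:-→d6:H3→d7:H6→d8:-→d9:-→d10:-→d11:-→d12:-→d13:-→d14:-→d15:-→d16:-→d17:-→d18:-→d19:-→d20:H0 -> H0
  lookup 173.228.92.187: bits 10 walk d0:H4→d1:-→d2:- -> H4
  lookup 136.0.0.113: bits 10001000000000 walk d0:H4→d1:-→d2:-→d3:-→d4:-→d5:-→d6:H3→d7:H6→d8:-→d9:-→d10:-→d11:-→d12:-→d13:-→d14:- -> H6
  lookup 136.24.16.143: bits 10001000000 walk d0:H4→d1:-→d2:-→d3:-→d4:-→d5:-→d6:H3→d7:H6→d8:-→d9:-→d10:-→d11:- -> H6
  lookup 136.0.3.58: bits 10001000000000 walk d0:H4→d1:-→d2:-→d3:-→d4:-→d5:-→d6:H3→d7:H6→d8:-→d9:-→d10:-→d11:-→d12:-→d13:-→d14:- -> H6
  add 0.0.0.0/0 -> H0 at depth 0
  - 136.3.128.0/20 clear@20
  - 0.0.0.0/0 clear@0
  add 136.0.0.0/8 -> H2 at depth 8
  add 136.0.0.0/12 -> H6 at depth 12
  add 136.0.0.0/7 -> H1 at depth 7
  - 136.0.0.0/8 clear@8
  add 122.84.27.93/32 -> H5 at depth 32
  lookup 136.0.221.189: bits 10001000000000 walk d0:-→d1:-→d2:-→d3:-→d4:-→d5:-→d6:H3→d7:H1→d8:-→d9:-→d10:-→d11:-→d12:H6→d13:-→d14:- -> H6
  lookup 136.10.165.149: bits 100010000000 walk d0:-→d1:-→d2:-→d3:-→d4:-→d5:-→d6:H3→d7:H1→d8:-→d9:-→d10:-→d11:-→d12:H6 -> H6
  lookup 136.0.0.1: bits 10001000000000 walk d0:-→d1:-→d2:-→d3:-→d4:-→d5:-→d6:H3→d7:H1→d8:-→d9:-→d10:-→d11:-→d12:H6→d13:-→d14:- -> H6

== LOOKUPS ==
["no-route","H6","H6","H6","H6","H0","no-route","H4","H4","H0","H4","H6","H6","H6","H6","H6","H6"]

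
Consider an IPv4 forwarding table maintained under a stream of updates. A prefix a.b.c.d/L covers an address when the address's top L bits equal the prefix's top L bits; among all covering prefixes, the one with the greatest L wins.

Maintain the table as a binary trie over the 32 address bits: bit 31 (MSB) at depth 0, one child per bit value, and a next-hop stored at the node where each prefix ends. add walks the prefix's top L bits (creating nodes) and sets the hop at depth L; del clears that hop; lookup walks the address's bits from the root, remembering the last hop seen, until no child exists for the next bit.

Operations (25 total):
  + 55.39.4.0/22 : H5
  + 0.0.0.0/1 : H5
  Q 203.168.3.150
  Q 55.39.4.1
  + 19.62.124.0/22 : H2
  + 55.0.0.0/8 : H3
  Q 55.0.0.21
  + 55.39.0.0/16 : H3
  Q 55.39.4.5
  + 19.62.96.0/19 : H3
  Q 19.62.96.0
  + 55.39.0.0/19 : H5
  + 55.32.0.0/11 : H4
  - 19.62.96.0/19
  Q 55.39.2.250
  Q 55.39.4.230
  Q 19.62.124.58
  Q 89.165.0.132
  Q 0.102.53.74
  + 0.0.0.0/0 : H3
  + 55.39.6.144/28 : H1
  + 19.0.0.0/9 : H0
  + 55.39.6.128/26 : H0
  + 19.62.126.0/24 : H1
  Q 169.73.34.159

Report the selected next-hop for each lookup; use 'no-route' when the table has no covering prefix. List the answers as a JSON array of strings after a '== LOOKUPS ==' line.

Trace:
  add 55.39.4.0/22 -> H5 at depth 22
  add 0.0.0.0/1 -> H5 at depth 1
  Q 203.168.3.150: descend ε ; hops seen [∅] ; pick no-route
  Q 55.39.4.1: descend 0011011100100111000001 ; hops seen [H5,H5] ; pick H5
  add 19.62.124.0/22 -> H2 at depth 22
  add 55.0.0.0/8 -> H3 at depth 8
  Q 55.0.0.21: descend 0011011100 ; hops seen [H5,H3] ; pick H3
  add 55.39.0.0/16 -> H3 at depth 16
  Q 55.39.4.5: descend 0011011100100111000001 ; hops seen [H5,H3,H3,H5] ; pick H5
  add 19.62.96.0/19 -> H3 at depth 19
  Q 19.62.96.0: descend 0001001100111110011 ; hops seen [H5,H3] ; pick H3
  add 55.39.0.0/19 -> H5 at depth 19
  add 55.32.0.0/11 -> H4 at depth 11
  - 19.62.96.0/19 clear@19
  Q 55.39.2.250: descend 001101110010011100000 ; hops seen [H5,H3,H4,H3,H5] ; pick H5
  Q 55.39.4.230: descend 0011011100100111000001 ; hops seen [H5,H3,H4,H3,H5,H5] ; pick H5
  Q 19.62.124.58: descend 0001001100111110011111 ; hops seen [H5,H2] ; pick H2
  Q 89.165.0.132: descend 0 ; hops seen [H5] ; pick H5
  Q 0.102.53.74: descend 000 ; hops seen [H5] ; pick H5
  add 0.0.0.0/0 -> H3 at depth 0
  add 55.39.6.144/28 -> H1 at depth 28
  add 19.0.0.0/9 -> H0 at depth 9
  add 55.39.6.128/26 -> H0 at depth 26
  add 19.62.126.0/24 -> H1 at depth 24
  Q 169.73.34.159: descend ε ; hops seen [H3] ; pick H3

== LOOKUPS ==
["no-route","H5","H3","H5","H3","H5","H5","H2","H5","H5","H3"]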